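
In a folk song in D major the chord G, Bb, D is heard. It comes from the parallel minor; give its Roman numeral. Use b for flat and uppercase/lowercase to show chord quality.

iv

The root G is the diatonic 4th degree of D major; the borrowing shows in the chord quality. G–Bb–D is a minor chord — the form found in D minor, not the diatonic IV (G). Borrowed into D major it is written iv.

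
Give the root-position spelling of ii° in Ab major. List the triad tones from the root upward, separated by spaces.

Bb Db Fb

The root, Bb, is scale degree 2 — the same note in Ab major and Ab minor; only the chord quality changes. Building the diminished chord from the parallel minor on Bb: Bb–Db–Fb.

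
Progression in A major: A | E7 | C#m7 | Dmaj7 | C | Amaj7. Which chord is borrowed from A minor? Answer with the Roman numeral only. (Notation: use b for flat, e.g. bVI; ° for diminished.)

bIII

The diatonic triads in A major are A, Bm, C#m, D, E, F#m, G#dim. A, E7, C#m7, Dmaj7 and Amaj7 are all diatonic. C (C–E–G) doesn't fit — on degree 3 A major would have C#m (iii). C is the degree-3 chord of A minor, so it is the borrowed bIII.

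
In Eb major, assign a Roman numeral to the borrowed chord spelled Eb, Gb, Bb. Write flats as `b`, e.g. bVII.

i

The root Eb is the diatonic 1st degree of Eb major; the borrowing shows in the chord quality. Diatonically Eb major has Eb (I) on that degree; Eb–Gb–Bb is instead the minor chord native to Eb minor, so it takes the label i.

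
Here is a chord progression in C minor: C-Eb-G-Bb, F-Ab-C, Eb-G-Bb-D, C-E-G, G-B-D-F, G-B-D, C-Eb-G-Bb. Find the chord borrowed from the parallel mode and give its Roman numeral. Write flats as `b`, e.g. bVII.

I

In C minor (with V from harmonic minor) the diatonic chords are Cm, Ddim, Eb, Fm, G, Ab, Bb. C–Eb–G–Bb = Cm7, F–Ab–C = Fm, Eb–G–Bb–D = Ebmaj7, G–B–D–F = G7 and G–B–D = G are all diatonic. C–E–G doesn't fit — on degree 1 C minor would have Cm (i). C is the degree-1 chord of C major, so it is the borrowed I.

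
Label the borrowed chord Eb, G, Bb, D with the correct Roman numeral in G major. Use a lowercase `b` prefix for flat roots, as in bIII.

bVImaj7

The root Eb is the lowered 6th scale degree — diatonically G major has E there. The diatonic chord on degree 6 would be Em (vi), but Eb–G–Bb–D is the major-seventh chord from G minor. As a borrowed chord it is labeled bVImaj7.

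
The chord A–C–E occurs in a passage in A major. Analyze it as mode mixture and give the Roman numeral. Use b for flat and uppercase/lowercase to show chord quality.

i

The root A is the diatonic 1st degree of A major; the borrowing shows in the chord quality. Diatonically A major has A (I) on that degree; A–C–E is instead the minor chord native to A minor, so it takes the label i.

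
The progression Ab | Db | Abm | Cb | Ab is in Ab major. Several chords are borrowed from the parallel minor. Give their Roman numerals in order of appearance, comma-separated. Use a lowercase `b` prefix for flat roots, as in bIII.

i, bIII

Ab major has the diatonic set Ab, Bbm, Cm, Db, Eb, Fm, Gdim. Of the given chords, Ab and Db are diatonic. But Abm (Ab–Cb–Eb) is foreign: the diatonic I on degree 1 is Ab, whereas Abm comes from Ab minor. It is labeled i. Cb (Cb–Eb–Gb) doesn't fit — on degree 3 Ab major would have Cm (iii). Cb is the degree-3 chord of Ab minor, so it is the borrowed bIII.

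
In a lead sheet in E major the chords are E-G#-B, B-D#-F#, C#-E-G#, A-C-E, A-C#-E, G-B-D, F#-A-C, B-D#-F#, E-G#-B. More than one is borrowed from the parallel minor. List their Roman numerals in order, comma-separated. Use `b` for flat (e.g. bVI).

iv, bIII, ii°

The diatonic triads in E major are E, F#m, G#m, A, B, C#m, D#dim. E–G#–B = E, B–D#–F# = B, C#–E–G# = C#m and A–C#–E = A all belong to that set. A–C–E is not: scale degree 4 in E major carries A (IV). In E minor the chord on that degree is Am, so here it functions as iv, borrowed from the parallel minor. G–B–D doesn't fit — on degree 3 E major would have G#m (iii). G is the degree-3 chord of E minor, so it is the borrowed bIII. F#–A–C is not: scale degree 2 in E major carries F#m (ii). In E minor the chord on that degree is F#dim, so here it functions as ii°, borrowed from the parallel minor.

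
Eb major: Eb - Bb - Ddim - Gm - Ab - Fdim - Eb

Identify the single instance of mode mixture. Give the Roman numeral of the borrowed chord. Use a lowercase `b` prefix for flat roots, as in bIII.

ii°

In Eb major the diatonic chords are Eb, Fm, Gm, Ab, Bb, Cm, Ddim. Eb, Bb, Ddim, Gm and Ab all belong to that set. Fdim (F–Ab–Cb) doesn't fit — on degree 2 Eb major would have Fm (ii). Fdim is the degree-2 chord of Eb minor, so it is the borrowed ii°.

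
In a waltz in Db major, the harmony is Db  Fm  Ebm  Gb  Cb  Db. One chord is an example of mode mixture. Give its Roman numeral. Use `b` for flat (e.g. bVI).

bVII

In Db major the diatonic chords are Db, Ebm, Fm, Gb, Ab, Bbm, Cdim. Db, Fm, Ebm and Gb all belong to that set. Cb (Cb–Eb–Gb) is not: scale degree 7 in Db major carries Cdim (vii°). In Db minor the chord on that degree is Cb, so here it functions as bVII, borrowed from the parallel minor.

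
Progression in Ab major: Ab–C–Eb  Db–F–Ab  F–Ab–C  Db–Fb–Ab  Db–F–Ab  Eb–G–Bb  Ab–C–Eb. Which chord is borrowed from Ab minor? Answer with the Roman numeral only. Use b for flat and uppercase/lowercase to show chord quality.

iv

The diatonic triads in Ab major are Ab, Bbm, Cm, Db, Eb, Fm, Gdim. Ab–C–Eb = Ab, Db–F–Ab = Db, F–Ab–C = Fm and Eb–G–Bb = Eb are all diatonic. But Db–Fb–Ab is foreign: the diatonic IV on degree 4 is Db, whereas Dbm comes from Ab minor. It is labeled iv.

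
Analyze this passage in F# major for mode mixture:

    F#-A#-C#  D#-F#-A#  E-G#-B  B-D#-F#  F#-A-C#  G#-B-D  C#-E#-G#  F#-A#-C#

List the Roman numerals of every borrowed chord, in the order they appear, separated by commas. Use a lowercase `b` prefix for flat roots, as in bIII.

bVII, i, ii°

The diatonic triads in F# major are F#, G#m, A#m, B, C#, D#m, E#dim. Of the given chords, F#–A#–C# = F#, D#–F#–A# = D#m, B–D#–F# = B and C#–E#–G# = C# are diatonic. E–G#–B doesn't fit — on degree 7 F# major would have E#dim (vii°). E is the degree-7 chord of F# minor, so it is the borrowed bVII. But F#–A–C# is foreign: the diatonic I on degree 1 is F#, whereas F#m comes from F# minor. It is labeled i. But G#–B–D is foreign: the diatonic ii on degree 2 is G#m, whereas G#dim comes from F# minor. It is labeled ii°.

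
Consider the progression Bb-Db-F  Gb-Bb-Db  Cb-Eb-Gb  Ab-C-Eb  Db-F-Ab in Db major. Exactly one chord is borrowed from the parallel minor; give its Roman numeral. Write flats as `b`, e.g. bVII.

Db major has the diatonic set Db, Ebm, Fm, Gb, Ab, Bbm, Cdim. Bb–Db–F = Bbm, Gb–Bb–Db = Gb, Ab–C–Eb = Ab and Db–F–Ab = Db are all diatonic. But Cb–Eb–Gb is foreign: the diatonic vii° on degree 7 is Cdim, whereas Cb comes from Db minor. It is labeled bVII.

bVII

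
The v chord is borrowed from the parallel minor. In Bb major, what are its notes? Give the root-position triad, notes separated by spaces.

F Ab C

The root, F, is scale degree 5 — the same note in Bb major and Bb minor; only the chord quality changes. Building the minor chord from the parallel minor on F: F–Ab–C.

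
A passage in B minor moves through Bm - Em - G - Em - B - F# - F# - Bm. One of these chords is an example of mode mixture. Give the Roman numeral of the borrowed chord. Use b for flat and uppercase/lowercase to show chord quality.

I

The diatonic triads in B minor (with V from harmonic minor) are Bm, C#dim, D, Em, F#, G, A. Bm, Em, G and F# are all diatonic. B (B–D#–F#) is not: scale degree 1 in B minor carries Bm (i). In B major the chord on that degree is B, so here it functions as I, borrowed from the parallel major.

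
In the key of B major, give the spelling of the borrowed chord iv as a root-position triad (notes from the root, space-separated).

The root, E, is scale degree 4 — the same note in B major and B minor; only the chord quality changes. Building the minor chord from the parallel minor on E: E–G–B.

E G B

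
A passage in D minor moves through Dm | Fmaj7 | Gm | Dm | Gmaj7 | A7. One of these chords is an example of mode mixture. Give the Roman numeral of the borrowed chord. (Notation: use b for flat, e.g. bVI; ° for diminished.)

IVmaj7

The diatonic triads in D minor (with V from harmonic minor) are Dm, Edim, F, Gm, A, Bb, C. Of the given chords, Dm, Fmaj7, Gm and A7 are diatonic. But Gmaj7 (G–B–D–F#) is foreign: the diatonic iv on degree 4 is Gm, whereas Gmaj7 comes from D major. It is labeled IVmaj7.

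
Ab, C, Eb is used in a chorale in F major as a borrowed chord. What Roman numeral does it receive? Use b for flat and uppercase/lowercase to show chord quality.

bIII

In F major scale degree 3 is A; Ab is its lowered form, from F minor. Ab–C–Eb is a major chord — the form found in F minor, not the diatonic iii (Am). Borrowed into F major it is written bIII.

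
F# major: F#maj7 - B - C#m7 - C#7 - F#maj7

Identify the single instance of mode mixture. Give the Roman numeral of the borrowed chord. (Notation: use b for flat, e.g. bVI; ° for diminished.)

v7

The diatonic triads in F# major are F#, G#m, A#m, B, C#, D#m, E#dim. Of the given chords, F#maj7, B and C#7 are diatonic. C#m7 (C#–E–G#–B) is not: scale degree 5 in F# major carries C# (V). In F# minor the chord on that degree is C#m7, so here it functions as v7, borrowed from the parallel minor.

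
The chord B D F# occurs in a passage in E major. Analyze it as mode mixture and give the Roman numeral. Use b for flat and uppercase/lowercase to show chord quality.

B is scale degree 5 in E major. The diatonic chord on degree 5 would be B (V), but B–D–F# is the minor chord from E minor. As a borrowed chord it is labeled v.

v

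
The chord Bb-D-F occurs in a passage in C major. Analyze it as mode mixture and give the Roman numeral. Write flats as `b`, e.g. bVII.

Bb is the lowered form of scale degree 7 in C major (the diatonic degree 7 is B). Bb–D–F is a major chord — the form found in C minor, not the diatonic vii° (Bdim). Borrowed into C major it is written bVII.

bVII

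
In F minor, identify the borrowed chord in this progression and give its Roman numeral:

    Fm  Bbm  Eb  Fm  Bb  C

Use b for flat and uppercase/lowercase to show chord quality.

In F minor (with V from harmonic minor) the diatonic chords are Fm, Gdim, Ab, Bbm, C, Db, Eb. Fm, Bbm, Eb and C all belong to that set. Bb (Bb–D–F) is not: scale degree 4 in F minor carries Bbm (iv). In F major the chord on that degree is Bb, so here it functions as IV, borrowed from the parallel major.

IV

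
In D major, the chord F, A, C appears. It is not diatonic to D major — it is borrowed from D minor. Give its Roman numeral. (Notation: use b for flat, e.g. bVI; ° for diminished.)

F is the lowered form of scale degree 3 in D major (the diatonic degree 3 is F#). Diatonically D major has F#m (iii) on that degree; F–A–C is instead the major chord native to D minor, so it takes the label bIII.

bIII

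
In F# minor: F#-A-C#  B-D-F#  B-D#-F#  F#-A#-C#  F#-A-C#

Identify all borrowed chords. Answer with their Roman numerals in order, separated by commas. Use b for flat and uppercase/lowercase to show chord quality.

IV, I

F# minor has the diatonic set F#m, G#dim, A, Bm, C#, D, E (with V from harmonic minor). F#–A–C# = F#m and B–D–F# = Bm are both diatonic. B–D#–F# is not: scale degree 4 in F# minor carries Bm (iv). In F# major the chord on that degree is B, so here it functions as IV, borrowed from the parallel major. F#–A#–C# doesn't fit — on degree 1 F# minor would have F#m (i). F# is the degree-1 chord of F# major, so it is the borrowed I.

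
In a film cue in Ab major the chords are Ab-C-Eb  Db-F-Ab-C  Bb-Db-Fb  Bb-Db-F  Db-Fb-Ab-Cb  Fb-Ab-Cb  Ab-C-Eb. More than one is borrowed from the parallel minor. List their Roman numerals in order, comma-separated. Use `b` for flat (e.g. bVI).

ii°, iv7, bVI

Ab major has the diatonic set Ab, Bbm, Cm, Db, Eb, Fm, Gdim. Ab–C–Eb = Ab, Db–F–Ab–C = Dbmaj7 and Bb–Db–F = Bbm all belong to that set. Bb–Db–Fb doesn't fit — on degree 2 Ab major would have Bbm (ii). Bbdim is the degree-2 chord of Ab minor, so it is the borrowed ii°. But Db–Fb–Ab–Cb is foreign: the diatonic IV on degree 4 is Db, whereas Dbm7 comes from Ab minor. It is labeled iv7. Fb–Ab–Cb is not: scale degree 6 in Ab major carries Fm (vi). In Ab minor the chord on that degree is Fb, so here it functions as bVI, borrowed from the parallel minor.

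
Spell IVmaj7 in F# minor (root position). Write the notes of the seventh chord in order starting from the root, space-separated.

B D# F# A#

The root, B, is scale degree 4 — the same note in F# minor and F# major; only the chord quality changes. Building the major-seventh chord from the parallel major on B: B–D#–F#–A#.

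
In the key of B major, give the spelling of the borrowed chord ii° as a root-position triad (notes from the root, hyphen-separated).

ii° is built on scale degree 2, which is C# in both B major and its parallel. Building the diminished chord from the parallel minor on C#: C#–E–G.

C#-E-G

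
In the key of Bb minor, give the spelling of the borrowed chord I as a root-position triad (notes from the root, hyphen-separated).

Bb-D-F

The root, Bb, is scale degree 1 — the same note in Bb minor and Bb major; only the chord quality changes. In Bb major the chord on Bb is Bb–D–F.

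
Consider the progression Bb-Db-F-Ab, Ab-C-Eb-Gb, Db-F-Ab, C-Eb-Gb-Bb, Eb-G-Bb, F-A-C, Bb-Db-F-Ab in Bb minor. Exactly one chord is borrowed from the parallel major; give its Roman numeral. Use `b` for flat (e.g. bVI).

IV

In Bb minor (with V from harmonic minor) the diatonic chords are Bbm, Cdim, Db, Ebm, F, Gb, Ab. Bb–Db–F–Ab = Bbm7, Ab–C–Eb–Gb = Ab7, Db–F–Ab = Db, C–Eb–Gb–Bb = Cm7b5 and F–A–C = F are all diatonic. Eb–G–Bb is not: scale degree 4 in Bb minor carries Ebm (iv). In Bb major the chord on that degree is Eb, so here it functions as IV, borrowed from the parallel major.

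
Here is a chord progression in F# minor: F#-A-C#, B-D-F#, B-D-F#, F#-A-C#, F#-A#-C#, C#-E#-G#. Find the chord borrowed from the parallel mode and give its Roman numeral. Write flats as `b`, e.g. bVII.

I

F# minor has the diatonic set F#m, G#dim, A, Bm, C#, D, E (with V from harmonic minor). F#–A–C# = F#m, B–D–F# = Bm and C#–E#–G# = C# all belong to that set. F#–A#–C# doesn't fit — on degree 1 F# minor would have F#m (i). F# is the degree-1 chord of F# major, so it is the borrowed I.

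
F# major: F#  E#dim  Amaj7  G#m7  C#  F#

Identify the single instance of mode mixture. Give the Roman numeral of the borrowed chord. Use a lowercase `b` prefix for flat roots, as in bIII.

bIIImaj7

The diatonic triads in F# major are F#, G#m, A#m, B, C#, D#m, E#dim. Of the given chords, F#, E#dim, G#m7 and C# are diatonic. But Amaj7 (A–C#–E–G#) is foreign: the diatonic iii on degree 3 is A#m, whereas Amaj7 comes from F# minor. It is labeled bIIImaj7.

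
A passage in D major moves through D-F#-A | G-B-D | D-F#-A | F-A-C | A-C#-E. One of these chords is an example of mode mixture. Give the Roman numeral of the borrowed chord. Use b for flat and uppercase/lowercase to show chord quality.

bIII

D major has the diatonic set D, Em, F#m, G, A, Bm, C#dim. Of the given chords, D–F#–A = D, G–B–D = G and A–C#–E = A are diatonic. But F–A–C is foreign: the diatonic iii on degree 3 is F#m, whereas F comes from D minor. It is labeled bIII.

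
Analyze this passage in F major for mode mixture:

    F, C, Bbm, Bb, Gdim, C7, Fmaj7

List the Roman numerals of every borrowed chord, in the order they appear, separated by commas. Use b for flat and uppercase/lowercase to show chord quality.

In F major the diatonic chords are F, Gm, Am, Bb, C, Dm, Edim. F, C, Bb, C7 and Fmaj7 are all diatonic. But Bbm (Bb–Db–F) is foreign: the diatonic IV on degree 4 is Bb, whereas Bbm comes from F minor. It is labeled iv. Gdim (G–Bb–Db) is not: scale degree 2 in F major carries Gm (ii). In F minor the chord on that degree is Gdim, so here it functions as ii°, borrowed from the parallel minor.

iv, ii°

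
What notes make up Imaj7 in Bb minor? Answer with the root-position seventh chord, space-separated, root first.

Bb D F A

The root, Bb, is scale degree 1 — the same note in Bb minor and Bb major; only the chord quality changes. Stacking thirds in Bb major on Bb gives Bb–D–F–A.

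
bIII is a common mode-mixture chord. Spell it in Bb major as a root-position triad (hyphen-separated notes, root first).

Db-F-Ab

Scale degree 3 in Bb major is D. bIII uses the lowered form, Db, taken from Bb minor. In Bb minor the chord on Db is Db–F–Ab.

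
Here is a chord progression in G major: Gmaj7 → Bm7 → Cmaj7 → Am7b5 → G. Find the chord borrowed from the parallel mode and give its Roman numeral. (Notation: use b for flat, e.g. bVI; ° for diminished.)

The diatonic triads in G major are G, Am, Bm, C, D, Em, F#dim. Of the given chords, Gmaj7, Bm7, Cmaj7 and G are diatonic. Am7b5 (A–C–Eb–G) is not: scale degree 2 in G major carries Am (ii). In G minor the chord on that degree is Am7b5, so here it functions as iiø7, borrowed from the parallel minor.

iiø7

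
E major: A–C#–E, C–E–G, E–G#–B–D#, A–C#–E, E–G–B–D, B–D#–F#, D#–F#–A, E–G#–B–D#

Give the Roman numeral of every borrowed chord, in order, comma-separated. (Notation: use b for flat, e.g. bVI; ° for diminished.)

bVI, i7

E major has the diatonic set E, F#m, G#m, A, B, C#m, D#dim. A–C#–E = A, E–G#–B–D# = Emaj7, B–D#–F# = B and D#–F#–A = D#dim are all diatonic. C–E–G is not: scale degree 6 in E major carries C#m (vi). In E minor the chord on that degree is C, so here it functions as bVI, borrowed from the parallel minor. E–G–B–D is not: scale degree 1 in E major carries E (I). In E minor the chord on that degree is Em7, so here it functions as i7, borrowed from the parallel minor.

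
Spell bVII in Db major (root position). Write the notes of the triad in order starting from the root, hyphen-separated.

Cb-Eb-Gb

Scale degree 7 in Db major is C. bVII uses the lowered form, Cb, taken from Db minor. In Db minor the chord on Cb is Cb–Eb–Gb.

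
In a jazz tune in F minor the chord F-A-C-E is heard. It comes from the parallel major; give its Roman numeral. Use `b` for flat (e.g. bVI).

Imaj7

F is scale degree 1 in F minor. Diatonically F minor has Fm (i) on that degree; F–A–C–E is instead the major-seventh chord native to F major, so it takes the label Imaj7.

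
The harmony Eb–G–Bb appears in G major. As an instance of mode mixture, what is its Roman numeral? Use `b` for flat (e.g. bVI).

bVI

In G major scale degree 6 is E; Eb is its lowered form, from G minor. The diatonic chord on degree 6 would be Em (vi), but Eb–G–Bb is the major chord from G minor. As a borrowed chord it is labeled bVI.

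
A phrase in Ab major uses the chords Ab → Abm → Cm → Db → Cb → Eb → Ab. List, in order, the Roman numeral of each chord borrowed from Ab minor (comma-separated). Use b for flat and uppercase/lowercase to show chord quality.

Ab major has the diatonic set Ab, Bbm, Cm, Db, Eb, Fm, Gdim. Of the given chords, Ab, Cm, Db and Eb are diatonic. Abm (Ab–Cb–Eb) doesn't fit — on degree 1 Ab major would have Ab (I). Abm is the degree-1 chord of Ab minor, so it is the borrowed i. But Cb (Cb–Eb–Gb) is foreign: the diatonic iii on degree 3 is Cm, whereas Cb comes from Ab minor. It is labeled bIII.

i, bIII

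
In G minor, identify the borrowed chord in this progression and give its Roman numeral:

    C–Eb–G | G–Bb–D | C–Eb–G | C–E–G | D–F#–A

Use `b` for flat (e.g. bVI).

IV

In G minor (with V from harmonic minor) the diatonic chords are Gm, Adim, Bb, Cm, D, Eb, F. C–Eb–G = Cm, G–Bb–D = Gm and D–F#–A = D are all diatonic. C–E–G is not: scale degree 4 in G minor carries Cm (iv). In G major the chord on that degree is C, so here it functions as IV, borrowed from the parallel major.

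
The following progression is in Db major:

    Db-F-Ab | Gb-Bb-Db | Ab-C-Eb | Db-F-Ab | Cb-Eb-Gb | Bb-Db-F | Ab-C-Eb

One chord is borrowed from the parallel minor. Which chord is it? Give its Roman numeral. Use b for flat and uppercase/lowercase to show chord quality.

bVII

In Db major the diatonic chords are Db, Ebm, Fm, Gb, Ab, Bbm, Cdim. Of the given chords, Db–F–Ab = Db, Gb–Bb–Db = Gb, Ab–C–Eb = Ab and Bb–Db–F = Bbm are diatonic. Cb–Eb–Gb doesn't fit — on degree 7 Db major would have Cdim (vii°). Cb is the degree-7 chord of Db minor, so it is the borrowed bVII.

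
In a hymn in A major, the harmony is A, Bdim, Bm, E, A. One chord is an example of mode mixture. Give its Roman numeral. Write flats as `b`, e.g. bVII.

In A major the diatonic chords are A, Bm, C#m, D, E, F#m, G#dim. A, Bm and E all belong to that set. Bdim (B–D–F) doesn't fit — on degree 2 A major would have Bm (ii). Bdim is the degree-2 chord of A minor, so it is the borrowed ii°.

ii°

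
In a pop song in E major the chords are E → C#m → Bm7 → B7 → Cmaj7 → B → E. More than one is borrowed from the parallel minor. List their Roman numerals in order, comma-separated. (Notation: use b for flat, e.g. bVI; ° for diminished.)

v7, bVImaj7

The diatonic triads in E major are E, F#m, G#m, A, B, C#m, D#dim. Of the given chords, E, C#m, B7 and B are diatonic. Bm7 (B–D–F#–A) doesn't fit — on degree 5 E major would have B (V). Bm7 is the degree-5 chord of E minor, so it is the borrowed v7. But Cmaj7 (C–E–G–B) is foreign: the diatonic vi on degree 6 is C#m, whereas Cmaj7 comes from E minor. It is labeled bVImaj7.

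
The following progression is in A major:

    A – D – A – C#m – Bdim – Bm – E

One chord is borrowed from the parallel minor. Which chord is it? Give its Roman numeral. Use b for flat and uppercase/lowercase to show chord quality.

ii°

The diatonic triads in A major are A, Bm, C#m, D, E, F#m, G#dim. Of the given chords, A, D, C#m, Bm and E are diatonic. Bdim (B–D–F) is not: scale degree 2 in A major carries Bm (ii). In A minor the chord on that degree is Bdim, so here it functions as ii°, borrowed from the parallel minor.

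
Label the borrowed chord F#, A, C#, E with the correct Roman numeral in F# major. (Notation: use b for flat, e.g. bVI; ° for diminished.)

i7

F# is scale degree 1 in F# major. Diatonically F# major has F# (I) on that degree; F#–A–C#–E is instead the minor-seventh chord native to F# minor, so it takes the label i7.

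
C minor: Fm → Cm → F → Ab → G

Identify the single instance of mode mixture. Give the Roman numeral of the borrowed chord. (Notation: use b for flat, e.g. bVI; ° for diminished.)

IV

The diatonic triads in C minor (with V from harmonic minor) are Cm, Ddim, Eb, Fm, G, Ab, Bb. Fm, Cm, Ab and G all belong to that set. F (F–A–C) doesn't fit — on degree 4 C minor would have Fm (iv). F is the degree-4 chord of C major, so it is the borrowed IV.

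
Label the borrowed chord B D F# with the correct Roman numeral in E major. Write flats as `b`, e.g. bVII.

The root B is the diatonic 5th degree of E major; the borrowing shows in the chord quality. Diatonically E major has B (V) on that degree; B–D–F# is instead the minor chord native to E minor, so it takes the label v.

v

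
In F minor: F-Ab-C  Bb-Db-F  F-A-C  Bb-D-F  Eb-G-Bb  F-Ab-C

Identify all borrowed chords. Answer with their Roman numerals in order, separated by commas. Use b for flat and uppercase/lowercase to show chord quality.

F minor has the diatonic set Fm, Gdim, Ab, Bbm, C, Db, Eb (with V from harmonic minor). F–Ab–C = Fm, Bb–Db–F = Bbm and Eb–G–Bb = Eb are all diatonic. F–A–C is not: scale degree 1 in F minor carries Fm (i). In F major the chord on that degree is F, so here it functions as I, borrowed from the parallel major. But Bb–D–F is foreign: the diatonic iv on degree 4 is Bbm, whereas Bb comes from F major. It is labeled IV.

I, IV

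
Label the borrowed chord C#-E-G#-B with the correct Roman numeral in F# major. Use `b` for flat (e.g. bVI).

v7

C# is scale degree 5 in F# major. The diatonic chord on degree 5 would be C# (V), but C#–E–G#–B is the minor-seventh chord from F# minor. As a borrowed chord it is labeled v7.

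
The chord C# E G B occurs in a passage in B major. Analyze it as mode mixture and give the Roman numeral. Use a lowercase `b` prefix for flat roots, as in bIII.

C# is scale degree 2 in B major. The diatonic chord on degree 2 would be C#m (ii), but C#–E–G–B is the half-diminished-seventh chord from B minor. As a borrowed chord it is labeled iiø7.

iiø7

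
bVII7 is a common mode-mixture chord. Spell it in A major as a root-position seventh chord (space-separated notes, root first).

Scale degree 7 in A major is G#. bVII7 uses the lowered form, G, taken from A minor. Building the dominant-seventh chord from the parallel minor on G: G–B–D–F.

G B D F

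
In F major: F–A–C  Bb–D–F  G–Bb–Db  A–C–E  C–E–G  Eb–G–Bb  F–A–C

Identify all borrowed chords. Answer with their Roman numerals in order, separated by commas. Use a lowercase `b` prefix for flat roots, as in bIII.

In F major the diatonic chords are F, Gm, Am, Bb, C, Dm, Edim. Of the given chords, F–A–C = F, Bb–D–F = Bb, A–C–E = Am and C–E–G = C are diatonic. G–Bb–Db is not: scale degree 2 in F major carries Gm (ii). In F minor the chord on that degree is Gdim, so here it functions as ii°, borrowed from the parallel minor. Eb–G–Bb is not: scale degree 7 in F major carries Edim (vii°). In F minor the chord on that degree is Eb, so here it functions as bVII, borrowed from the parallel minor.

ii°, bVII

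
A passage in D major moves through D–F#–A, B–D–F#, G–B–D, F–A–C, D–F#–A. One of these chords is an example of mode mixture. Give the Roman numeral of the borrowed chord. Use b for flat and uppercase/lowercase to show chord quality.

bIII

In D major the diatonic chords are D, Em, F#m, G, A, Bm, C#dim. Of the given chords, D–F#–A = D, B–D–F# = Bm and G–B–D = G are diatonic. But F–A–C is foreign: the diatonic iii on degree 3 is F#m, whereas F comes from D minor. It is labeled bIII.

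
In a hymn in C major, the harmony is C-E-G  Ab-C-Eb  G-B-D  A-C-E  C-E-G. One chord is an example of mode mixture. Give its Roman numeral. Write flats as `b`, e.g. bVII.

C major has the diatonic set C, Dm, Em, F, G, Am, Bdim. C–E–G = C, G–B–D = G and A–C–E = Am are all diatonic. Ab–C–Eb doesn't fit — on degree 6 C major would have Am (vi). Ab is the degree-6 chord of C minor, so it is the borrowed bVI.

bVI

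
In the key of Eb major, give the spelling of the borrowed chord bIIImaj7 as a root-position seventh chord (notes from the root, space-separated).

The root of bIIImaj7 is the lowered 3rd degree: G becomes Gb. Stacking thirds in Eb minor on Gb gives Gb–Bb–Db–F.

Gb Bb Db F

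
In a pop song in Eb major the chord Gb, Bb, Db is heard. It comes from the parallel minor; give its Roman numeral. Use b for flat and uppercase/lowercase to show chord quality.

Gb is the lowered form of scale degree 3 in Eb major (the diatonic degree 3 is G). The diatonic chord on degree 3 would be Gm (iii), but Gb–Bb–Db is the major chord from Eb minor. As a borrowed chord it is labeled bIII.

bIII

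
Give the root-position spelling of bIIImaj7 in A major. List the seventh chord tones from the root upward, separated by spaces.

C E G B

The root of bIIImaj7 is the lowered 3rd degree: C# becomes C. In A minor the chord on C is C–E–G–B.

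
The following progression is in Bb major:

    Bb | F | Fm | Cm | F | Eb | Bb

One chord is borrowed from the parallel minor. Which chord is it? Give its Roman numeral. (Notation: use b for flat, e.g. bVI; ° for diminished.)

v

The diatonic triads in Bb major are Bb, Cm, Dm, Eb, F, Gm, Adim. Bb, F, Cm and Eb are all diatonic. But Fm (F–Ab–C) is foreign: the diatonic V on degree 5 is F, whereas Fm comes from Bb minor. It is labeled v.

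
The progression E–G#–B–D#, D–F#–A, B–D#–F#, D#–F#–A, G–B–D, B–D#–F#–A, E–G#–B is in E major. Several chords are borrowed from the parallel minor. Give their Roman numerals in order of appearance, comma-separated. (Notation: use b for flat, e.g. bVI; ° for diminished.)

bVII, bIII

E major has the diatonic set E, F#m, G#m, A, B, C#m, D#dim. E–G#–B–D# = Emaj7, B–D#–F# = B, D#–F#–A = D#dim, B–D#–F#–A = B7 and E–G#–B = E are all diatonic. But D–F#–A is foreign: the diatonic vii° on degree 7 is D#dim, whereas D comes from E minor. It is labeled bVII. G–B–D is not: scale degree 3 in E major carries G#m (iii). In E minor the chord on that degree is G, so here it functions as bIII, borrowed from the parallel minor.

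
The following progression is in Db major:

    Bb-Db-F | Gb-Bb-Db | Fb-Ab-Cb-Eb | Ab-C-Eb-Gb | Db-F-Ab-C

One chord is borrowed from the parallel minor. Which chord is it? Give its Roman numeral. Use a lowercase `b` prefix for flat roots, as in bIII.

The diatonic triads in Db major are Db, Ebm, Fm, Gb, Ab, Bbm, Cdim. Bb–Db–F = Bbm, Gb–Bb–Db = Gb, Ab–C–Eb–Gb = Ab7 and Db–F–Ab–C = Dbmaj7 all belong to that set. But Fb–Ab–Cb–Eb is foreign: the diatonic iii on degree 3 is Fm, whereas Fbmaj7 comes from Db minor. It is labeled bIIImaj7.

bIIImaj7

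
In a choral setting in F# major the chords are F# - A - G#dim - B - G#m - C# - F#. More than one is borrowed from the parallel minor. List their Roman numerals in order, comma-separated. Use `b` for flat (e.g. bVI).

bIII, ii°

In F# major the diatonic chords are F#, G#m, A#m, B, C#, D#m, E#dim. Of the given chords, F#, B, G#m and C# are diatonic. But A (A–C#–E) is foreign: the diatonic iii on degree 3 is A#m, whereas A comes from F# minor. It is labeled bIII. G#dim (G#–B–D) doesn't fit — on degree 2 F# major would have G#m (ii). G#dim is the degree-2 chord of F# minor, so it is the borrowed ii°.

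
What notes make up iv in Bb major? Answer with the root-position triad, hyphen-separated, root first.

Eb-Gb-Bb

iv is built on scale degree 4, which is Eb in both Bb major and its parallel. Stacking thirds in Bb minor on Eb gives Eb–Gb–Bb.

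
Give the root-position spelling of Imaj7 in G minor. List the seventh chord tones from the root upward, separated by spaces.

G B D F#

Imaj7 is built on scale degree 1, which is G in both G minor and its parallel. Stacking thirds in G major on G gives G–B–D–F#.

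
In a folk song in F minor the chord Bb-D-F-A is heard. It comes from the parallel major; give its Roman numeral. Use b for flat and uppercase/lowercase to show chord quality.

IVmaj7

Bb is scale degree 4 in F minor. Bb–D–F–A is a major-seventh chord — the form found in F major, not the diatonic iv (Bbm). Borrowed into F minor it is written IVmaj7.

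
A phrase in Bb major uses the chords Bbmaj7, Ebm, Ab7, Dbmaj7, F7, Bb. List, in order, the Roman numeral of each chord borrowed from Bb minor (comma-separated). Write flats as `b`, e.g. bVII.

iv, bVII7, bIIImaj7

Bb major has the diatonic set Bb, Cm, Dm, Eb, F, Gm, Adim. Bbmaj7, F7 and Bb all belong to that set. Ebm (Eb–Gb–Bb) is not: scale degree 4 in Bb major carries Eb (IV). In Bb minor the chord on that degree is Ebm, so here it functions as iv, borrowed from the parallel minor. But Ab7 (Ab–C–Eb–Gb) is foreign: the diatonic vii° on degree 7 is Adim, whereas Ab7 comes from Bb minor. It is labeled bVII7. Dbmaj7 (Db–F–Ab–C) is not: scale degree 3 in Bb major carries Dm (iii). In Bb minor the chord on that degree is Dbmaj7, so here it functions as bIIImaj7, borrowed from the parallel minor.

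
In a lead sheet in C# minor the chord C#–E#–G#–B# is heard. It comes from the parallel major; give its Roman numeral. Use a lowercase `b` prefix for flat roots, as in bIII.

The root C# is the diatonic 1st degree of C# minor; the borrowing shows in the chord quality. C#–E#–G#–B# is a major-seventh chord — the form found in C# major, not the diatonic i (C#m). Borrowed into C# minor it is written Imaj7.

Imaj7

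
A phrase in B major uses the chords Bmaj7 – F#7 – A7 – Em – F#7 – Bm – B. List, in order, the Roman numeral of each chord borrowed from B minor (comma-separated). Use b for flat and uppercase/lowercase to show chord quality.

In B major the diatonic chords are B, C#m, D#m, E, F#, G#m, A#dim. Of the given chords, Bmaj7, F#7 and B are diatonic. A7 (A–C#–E–G) doesn't fit — on degree 7 B major would have A#dim (vii°). A7 is the degree-7 chord of B minor, so it is the borrowed bVII7. But Em (E–G–B) is foreign: the diatonic IV on degree 4 is E, whereas Em comes from B minor. It is labeled iv. Bm (B–D–F#) is not: scale degree 1 in B major carries B (I). In B minor the chord on that degree is Bm, so here it functions as i, borrowed from the parallel minor.

bVII7, iv, i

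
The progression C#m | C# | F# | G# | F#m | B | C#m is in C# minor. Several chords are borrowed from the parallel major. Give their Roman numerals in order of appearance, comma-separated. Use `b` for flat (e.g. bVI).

I, IV

The diatonic triads in C# minor (with V from harmonic minor) are C#m, D#dim, E, F#m, G#, A, B. Of the given chords, C#m, G#, F#m and B are diatonic. C# (C#–E#–G#) doesn't fit — on degree 1 C# minor would have C#m (i). C# is the degree-1 chord of C# major, so it is the borrowed I. F# (F#–A#–C#) doesn't fit — on degree 4 C# minor would have F#m (iv). F# is the degree-4 chord of C# major, so it is the borrowed IV.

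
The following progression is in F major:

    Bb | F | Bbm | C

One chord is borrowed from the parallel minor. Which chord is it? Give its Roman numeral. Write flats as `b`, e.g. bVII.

In F major the diatonic chords are F, Gm, Am, Bb, C, Dm, Edim. Bb, F and C all belong to that set. Bbm (Bb–Db–F) doesn't fit — on degree 4 F major would have Bb (IV). Bbm is the degree-4 chord of F minor, so it is the borrowed iv.

iv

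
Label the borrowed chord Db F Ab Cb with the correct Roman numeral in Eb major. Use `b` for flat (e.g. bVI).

bVII7

Db is the lowered form of scale degree 7 in Eb major (the diatonic degree 7 is D). Diatonically Eb major has Ddim (vii°) on that degree; Db–F–Ab–Cb is instead the dominant-seventh chord native to Eb minor, so it takes the label bVII7.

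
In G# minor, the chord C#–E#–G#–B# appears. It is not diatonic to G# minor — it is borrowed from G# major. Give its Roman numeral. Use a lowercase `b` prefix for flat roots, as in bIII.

IVmaj7

C# is scale degree 4 in G# minor. The diatonic chord on degree 4 would be C#m (iv), but C#–E#–G#–B# is the major-seventh chord from G# major. As a borrowed chord it is labeled IVmaj7.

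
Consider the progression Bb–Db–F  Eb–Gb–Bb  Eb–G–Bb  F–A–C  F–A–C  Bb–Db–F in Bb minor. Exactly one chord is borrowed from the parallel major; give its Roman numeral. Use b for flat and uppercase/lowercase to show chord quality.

In Bb minor (with V from harmonic minor) the diatonic chords are Bbm, Cdim, Db, Ebm, F, Gb, Ab. Of the given chords, Bb–Db–F = Bbm, Eb–Gb–Bb = Ebm and F–A–C = F are diatonic. Eb–G–Bb doesn't fit — on degree 4 Bb minor would have Ebm (iv). Eb is the degree-4 chord of Bb major, so it is the borrowed IV.

IV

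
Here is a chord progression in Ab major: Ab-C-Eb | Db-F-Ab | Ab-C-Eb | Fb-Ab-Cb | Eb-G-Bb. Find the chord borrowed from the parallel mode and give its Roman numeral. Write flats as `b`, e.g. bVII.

bVI

In Ab major the diatonic chords are Ab, Bbm, Cm, Db, Eb, Fm, Gdim. Of the given chords, Ab–C–Eb = Ab, Db–F–Ab = Db and Eb–G–Bb = Eb are diatonic. Fb–Ab–Cb is not: scale degree 6 in Ab major carries Fm (vi). In Ab minor the chord on that degree is Fb, so here it functions as bVI, borrowed from the parallel minor.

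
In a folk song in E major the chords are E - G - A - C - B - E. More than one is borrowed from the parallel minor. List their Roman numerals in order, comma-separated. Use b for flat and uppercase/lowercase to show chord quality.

bIII, bVI

The diatonic triads in E major are E, F#m, G#m, A, B, C#m, D#dim. Of the given chords, E, A and B are diatonic. G (G–B–D) doesn't fit — on degree 3 E major would have G#m (iii). G is the degree-3 chord of E minor, so it is the borrowed bIII. C (C–E–G) doesn't fit — on degree 6 E major would have C#m (vi). C is the degree-6 chord of E minor, so it is the borrowed bVI.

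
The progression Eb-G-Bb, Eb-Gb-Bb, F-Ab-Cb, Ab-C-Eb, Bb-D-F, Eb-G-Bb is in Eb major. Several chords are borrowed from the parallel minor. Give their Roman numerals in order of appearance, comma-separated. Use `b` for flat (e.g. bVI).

In Eb major the diatonic chords are Eb, Fm, Gm, Ab, Bb, Cm, Ddim. Eb–G–Bb = Eb, Ab–C–Eb = Ab and Bb–D–F = Bb are all diatonic. But Eb–Gb–Bb is foreign: the diatonic I on degree 1 is Eb, whereas Ebm comes from Eb minor. It is labeled i. But F–Ab–Cb is foreign: the diatonic ii on degree 2 is Fm, whereas Fdim comes from Eb minor. It is labeled ii°.

i, ii°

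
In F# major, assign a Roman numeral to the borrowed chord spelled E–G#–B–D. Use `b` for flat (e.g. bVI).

bVII7

The root E is the lowered 7th scale degree — diatonically F# major has E# there. Diatonically F# major has E#dim (vii°) on that degree; E–G#–B–D is instead the dominant-seventh chord native to F# minor, so it takes the label bVII7.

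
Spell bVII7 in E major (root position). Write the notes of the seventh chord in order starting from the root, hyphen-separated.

Scale degree 7 in E major is D#. bVII7 uses the lowered form, D, taken from E minor. Stacking thirds in E minor on D gives D–F#–A–C.

D-F#-A-C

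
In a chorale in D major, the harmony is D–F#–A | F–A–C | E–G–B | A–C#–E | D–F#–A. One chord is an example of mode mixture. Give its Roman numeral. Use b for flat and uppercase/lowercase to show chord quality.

The diatonic triads in D major are D, Em, F#m, G, A, Bm, C#dim. Of the given chords, D–F#–A = D, E–G–B = Em and A–C#–E = A are diatonic. F–A–C is not: scale degree 3 in D major carries F#m (iii). In D minor the chord on that degree is F, so here it functions as bIII, borrowed from the parallel minor.

bIII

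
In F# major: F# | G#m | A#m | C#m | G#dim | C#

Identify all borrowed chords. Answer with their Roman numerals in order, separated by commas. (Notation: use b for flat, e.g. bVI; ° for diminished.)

v, ii°

The diatonic triads in F# major are F#, G#m, A#m, B, C#, D#m, E#dim. Of the given chords, F#, G#m, A#m and C# are diatonic. C#m (C#–E–G#) is not: scale degree 5 in F# major carries C# (V). In F# minor the chord on that degree is C#m, so here it functions as v, borrowed from the parallel minor. But G#dim (G#–B–D) is foreign: the diatonic ii on degree 2 is G#m, whereas G#dim comes from F# minor. It is labeled ii°.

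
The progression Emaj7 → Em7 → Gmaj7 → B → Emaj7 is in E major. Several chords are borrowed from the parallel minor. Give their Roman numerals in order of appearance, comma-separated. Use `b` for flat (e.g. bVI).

i7, bIIImaj7

The diatonic triads in E major are E, F#m, G#m, A, B, C#m, D#dim. Emaj7 and B are both diatonic. Em7 (E–G–B–D) is not: scale degree 1 in E major carries E (I). In E minor the chord on that degree is Em7, so here it functions as i7, borrowed from the parallel minor. Gmaj7 (G–B–D–F#) doesn't fit — on degree 3 E major would have G#m (iii). Gmaj7 is the degree-3 chord of E minor, so it is the borrowed bIIImaj7.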